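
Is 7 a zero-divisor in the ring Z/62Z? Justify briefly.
NO

gcd(7, 62) = 1, so 7 is a unit in Z/62Z (it has a multiplicative inverse). A unit cannot be a zero-divisor: if 7·b ≡ 0 then multiplying both sides by 7^(−1) gives b ≡ 0. So 7 is not a zero-divisor.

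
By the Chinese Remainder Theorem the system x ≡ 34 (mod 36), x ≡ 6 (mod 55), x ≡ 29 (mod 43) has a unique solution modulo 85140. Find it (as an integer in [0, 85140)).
The moduli 36, 55, 43 are pairwise coprime, so by the CRT there is a unique solution mod 36·55·43 = 85140.
Solve by successive substitution. Start with x ≡ 34 (mod 36).
  Combine with x ≡ 6 (mod 55): write x = 34 + 36·t and require 34 + 36·t ≡ 6 (mod 55), i.e. 36·t ≡ 6 − 34 ≡ 27 (mod 55). Since 36^(−1) ≡ 26 (mod 55), t ≡ 26·27 ≡ 42 (mod 55). So x ≡ 34 + 36·42 = 1546 (mod 1980).
  Combine with x ≡ 29 (mod 43): write x = 1546 + 1980·t and require 1546 + 1980·t ≡ 29 (mod 43), i.e. 1980·t ≡ 29 − 1546 ≡ 31 (mod 43). Since 1980^(−1) ≡ 22 (mod 43) (1980 ≡ 2 (mod 43)), t ≡ 22·31 ≡ 37 (mod 43). So x ≡ 1546 + 1980·37 = 74806 (mod 85140).
Unique solution in [0, 85140): x = 74806.

Final answer: x ≡ 74806 (mod 85140); the representative in [0, 85140) is 74806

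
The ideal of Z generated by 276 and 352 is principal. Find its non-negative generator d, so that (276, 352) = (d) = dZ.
(276, 352) = (4); d = 4

In the PID Z, (a, b) is generated by gcd(a, b). Compute gcd(352, 276) with the extended Euclidean algorithm, tracking rows (r, s, t) with s·352 + t·276 = r:
  row A: (352, 1, 0)   [1·352 + 0·276 = 352]
  row B: (276, 0, 1)   [0·352 + 1·276 = 276]
  352 = 1·276 + 76   → row C = row A − 1·row B = (76, 1, −1)   [check: 1·352 − 1·276 = 76]
  276 = 3·76 + 48   → row D = row B − 3·row C = (48, −3, 4)   [check: −3·352 + 4·276 = 48]
  76 = 1·48 + 28   → row E = row C − 1·row D = (28, 4, −5)   [check: 4·352 − 5·276 = 28]
  48 = 1·28 + 20   → row F = row D − 1·row E = (20, −7, 9)   [check: −7·352 + 9·276 = 20]
  28 = 1·20 + 8   → row G = row E − 1·row F = (8, 11, −14)   [check: 11·352 − 14·276 = 8]
  20 = 2·8 + 4   → row H = row F − 2·row G = (4, −29, 37)   [check: −29·352 + 37·276 = 4]
  8 = 2·4 + 0   → remainder 0, stop. gcd = 4 (last nonzero row H).
So gcd(276, 352) = 4, with Bézout identity −29·352 + 37·276 = 4. Containment (⊇): the Bézout identity exhibits 4 as an element of (276, 352), giving (4) ⊆ (276, 352). Containment (⊆): since 4 | 276 and 4 | 352 (276 = 4·69, 352 = 4·88), every Z-linear combination of 276 and 352 is divisible by 4, so (276, 352) ⊆ (4). Therefore (276, 352) = (4), d = 4.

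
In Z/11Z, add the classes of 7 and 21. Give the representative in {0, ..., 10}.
6

Reduce the summands first: 21 ≡ 10 (mod 11), so 7 + 21 ≡ 7 + 10 (mod 11). 7 + 10 = 17; 17 = 1·11 + 6, so (7 + 21) mod 11 = 6.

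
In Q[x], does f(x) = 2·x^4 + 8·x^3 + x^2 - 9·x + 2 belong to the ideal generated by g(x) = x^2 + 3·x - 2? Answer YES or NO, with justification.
In Q[x] the ideal (g) consists of all multiples of g, so f ∈ (g) iff g | f, i.e. iff the remainder of f on division by g is 0. Divide f by g (g is monic, so eliminate the leading term of the running remainder at each step):
  leading term 2·x^4: subtract (2·x^2)·g(x) = 2·x^4 + 6·x^3 - 4·x^2, leaving 2·x^3 + 5·x^2 - 9·x + 2
  leading term 2·x^3: subtract (2·x)·g(x) = 2·x^3 + 6·x^2 - 4·x, leaving -x^2 - 5·x + 2
  leading term -x^2: subtract (-1)·g(x) = -x^2 - 3·x + 2, leaving -2·x
The remainder r(x) = -2·x ≠ 0 (and deg r < deg g), so g ∤ f, i.e. f ∉ (g).

Final answer: NO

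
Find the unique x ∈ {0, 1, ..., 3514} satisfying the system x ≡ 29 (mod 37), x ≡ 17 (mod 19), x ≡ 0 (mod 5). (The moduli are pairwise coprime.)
The moduli 37, 19, 5 are pairwise coprime, so by the CRT there is a unique solution mod 37·19·5 = 3515.
Solve by successive substitution. Start with x ≡ 29 (mod 37).
  Combine with x ≡ 17 (mod 19): write x = 29 + 37·t and require 29 + 37·t ≡ 17 (mod 19), i.e. 37·t ≡ 17 − 29 ≡ 7 (mod 19). Since 37^(−1) ≡ 18 (mod 19) (37 ≡ 18 (mod 19)), t ≡ 18·7 ≡ 12 (mod 19). So x ≡ 29 + 37·12 = 473 (mod 703).
  Combine with x ≡ 0 (mod 5): write x = 473 + 703·t and require 473 + 703·t ≡ 0 (mod 5), i.e. 703·t ≡ 0 − 473 ≡ 2 (mod 5). Since 703^(−1) ≡ 2 (mod 5) (703 ≡ 3 (mod 5)), t ≡ 2·2 ≡ 4 (mod 5). So x ≡ 473 + 703·4 = 3285 (mod 3515).
Unique solution in [0, 3515): x = 3285.

Final answer: x ≡ 3285 (mod 3515); the representative in [0, 3515) is 3285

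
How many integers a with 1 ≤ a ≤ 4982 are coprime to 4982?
2392

The number of a ∈ {1, ..., 4982} with gcd(a, 4982) = 1 is by definition Euler's totient φ(4982). φ is multiplicative, with φ(p^e) = p^e − p^(e−1). Factorise 4982 = 2 · 47 · 53. Then
  φ(4982) = (2 − 1) · (47 − 1) · (53 − 1) = 1 · 46 · 52 = 2392.
So there are 2392 such integers.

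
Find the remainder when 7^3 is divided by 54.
Use repeated squaring. Binary(3) = 11. Walk through the bits of the exponent 3 left-to-right: at each bit after the leading one, square the running value, then multiply by 7 if the bit is 1 (always reducing mod 54):
  bit 1 = 1 (leading): start with 7.
  bit 2 = 1: square 7^2 = 49; bit is 1, so multiply 49·7 = 343 ≡ 19 (mod 54).
Final value: 7^3 ≡ 19 (mod 54).

Final answer: 19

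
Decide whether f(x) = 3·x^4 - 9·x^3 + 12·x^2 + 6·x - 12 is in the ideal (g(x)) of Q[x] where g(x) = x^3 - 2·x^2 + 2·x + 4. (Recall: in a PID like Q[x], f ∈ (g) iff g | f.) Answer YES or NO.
In Q[x] the ideal (g) consists of all multiples of g, so f ∈ (g) iff g | f, i.e. iff the remainder of f on division by g is 0. Divide f by g (g is monic, so eliminate the leading term of the running remainder at each step):
  leading term 3·x^4: subtract (3·x)·g(x) = 3·x^4 - 6·x^3 + 6·x^2 + 12·x, leaving -3·x^3 + 6·x^2 - 6·x - 12
  leading term -3·x^3: subtract (-3)·g(x) = -3·x^3 + 6·x^2 - 6·x - 12, leaving 0
The remainder is 0, so f(x) = g(x) · h(x) with h(x) = 3·x - 3. Hence g | f, i.e. f ∈ (g).

Final answer: YES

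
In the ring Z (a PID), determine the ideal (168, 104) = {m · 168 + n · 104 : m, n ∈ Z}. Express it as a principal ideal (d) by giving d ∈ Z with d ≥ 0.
In the PID Z, (a, b) is generated by gcd(a, b). Compute gcd(168, 104) with the extended Euclidean algorithm, tracking rows (r, s, t) with s·168 + t·104 = r:
  row A: (168, 1, 0)   [1·168 + 0·104 = 168]
  row B: (104, 0, 1)   [0·168 + 1·104 = 104]
  168 = 1·104 + 64   → row C = row A − 1·row B = (64, 1, −1)   [check: 1·168 − 1·104 = 64]
  104 = 1·64 + 40   → row D = row B − 1·row C = (40, −1, 2)   [check: −1·168 + 2·104 = 40]
  64 = 1·40 + 24   → row E = row C − 1·row D = (24, 2, −3)   [check: 2·168 − 3·104 = 24]
  40 = 1·24 + 16   → row F = row D − 1·row E = (16, −3, 5)   [check: −3·168 + 5·104 = 16]
  24 = 1·16 + 8   → row G = row E − 1·row F = (8, 5, −8)   [check: 5·168 − 8·104 = 8]
  16 = 2·8 + 0   → remainder 0, stop. gcd = 8 (last nonzero row G).
So gcd(168, 104) = 8, with Bézout identity 5·168 − 8·104 = 8. Containment (⊇): the Bézout identity exhibits 8 as an element of (168, 104), giving (8) ⊆ (168, 104). Containment (⊆): since 8 | 168 and 8 | 104 (168 = 8·21, 104 = 8·13), every Z-linear combination of 168 and 104 is divisible by 8, so (168, 104) ⊆ (8). Therefore (168, 104) = (8), d = 8.

Final answer: (168, 104) = (8); d = 8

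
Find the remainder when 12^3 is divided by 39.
12

Use repeated squaring. Binary(3) = 11. Walk through the bits of the exponent 3 left-to-right: at each bit after the leading one, square the running value, then multiply by 12 if the bit is 1 (always reducing mod 39):
  bit 1 = 1 (leading): start with 12.
  bit 2 = 1: square 12^2 = 144 ≡ 27; bit is 1, so multiply 27·12 = 324 ≡ 12 (mod 39).
Final value: 12^3 ≡ 12 (mod 39).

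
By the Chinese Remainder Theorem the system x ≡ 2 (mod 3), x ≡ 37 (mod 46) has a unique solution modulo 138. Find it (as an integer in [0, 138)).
x ≡ 83 (mod 138); the representative in [0, 138) is 83

The moduli 3, 46 are pairwise coprime, so by the CRT there is a unique solution mod 3·46 = 138.
Solve by successive substitution. Start with x ≡ 2 (mod 3).
  Combine with x ≡ 37 (mod 46): write x = 2 + 3·t and require 2 + 3·t ≡ 37 (mod 46), i.e. 3·t ≡ 37 − 2 ≡ 35 (mod 46). Since 3^(−1) ≡ 31 (mod 46), t ≡ 31·35 ≡ 27 (mod 46). So x ≡ 2 + 3·27 = 83 (mod 138).
Unique solution in [0, 138): x = 83.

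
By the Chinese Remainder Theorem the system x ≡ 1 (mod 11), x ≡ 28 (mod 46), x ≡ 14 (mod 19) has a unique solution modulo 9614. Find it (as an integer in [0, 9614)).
The moduli 11, 46, 19 are pairwise coprime, so by the CRT there is a unique solution mod 11·46·19 = 9614.
Solve by successive substitution. Start with x ≡ 1 (mod 11).
  Combine with x ≡ 28 (mod 46): write x = 1 + 11·t and require 1 + 11·t ≡ 28 (mod 46), i.e. 11·t ≡ 28 − 1 ≡ 27 (mod 46). Since 11^(−1) ≡ 21 (mod 46), t ≡ 21·27 ≡ 15 (mod 46). So x ≡ 1 + 11·15 = 166 (mod 506).
  Combine with x ≡ 14 (mod 19): write x = 166 + 506·t and require 166 + 506·t ≡ 14 (mod 19), i.e. 506·t ≡ 14 − 166 ≡ 0 (mod 19). Since 506^(−1) ≡ 8 (mod 19) (506 ≡ 12 (mod 19)), t ≡ 8·0 ≡ 0 (mod 19). So x ≡ 166 + 506·0 = 166 (mod 9614).
Unique solution in [0, 9614): x = 166.

Final answer: x ≡ 166 (mod 9614); the representative in [0, 9614) is 166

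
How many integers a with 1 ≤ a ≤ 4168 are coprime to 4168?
The number of a ∈ {1, ..., 4168} with gcd(a, 4168) = 1 is by definition Euler's totient φ(4168). φ is multiplicative, with φ(p^e) = p^e − p^(e−1). Factorise 4168 = 2^3 · 521. Then
  φ(4168) = (2^3 − 2^2) · (521 − 1) = 4 · 520 = 2080.
So there are 2080 such integers.

Final answer: 2080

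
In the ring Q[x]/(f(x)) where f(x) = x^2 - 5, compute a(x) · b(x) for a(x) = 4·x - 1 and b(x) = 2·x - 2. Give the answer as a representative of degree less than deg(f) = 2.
First multiply in Q[x] without reducing: a · b = 8·x^2 - 10·x + 2. Now divide by f(x) = x^2 - 5, eliminating the leading term at each step:
  leading term 8·x^2: subtract (8)·f(x) = 8·x^2 - 40, leaving 42 - 10·x
The degree is now < 2, so this is the remainder. Hence a · b ≡ 42 - 10·x in Q[x]/(f).

Final answer: a · b ≡ 42 - 10·x (mod f(x))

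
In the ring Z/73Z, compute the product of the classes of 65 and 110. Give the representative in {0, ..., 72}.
Reduce the factors first: 110 ≡ 37 (mod 73), so 65 · 110 ≡ 65 · 37 (mod 73). 65 · 37 = 2405. Dividing by 73: 2405 = 32·73 + 69. So (65 · 110) mod 73 = 69.

Final answer: 69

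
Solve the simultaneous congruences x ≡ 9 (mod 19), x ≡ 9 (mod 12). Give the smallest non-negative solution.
x ≡ 9 (mod 228); the representative in [0, 228) is 9

The moduli 19, 12 are pairwise coprime, so by the CRT there is a unique solution mod 19·12 = 228.
Solve by successive substitution. Start with x ≡ 9 (mod 19).
  Combine with x ≡ 9 (mod 12): write x = 9 + 19·t and require 9 + 19·t ≡ 9 (mod 12), i.e. 19·t ≡ 9 − 9 ≡ 0 (mod 12). Since 19^(−1) ≡ 7 (mod 12) (19 ≡ 7 (mod 12)), t ≡ 7·0 ≡ 0 (mod 12). So x ≡ 9 + 19·0 = 9 (mod 228).
Unique solution in [0, 228): x = 9.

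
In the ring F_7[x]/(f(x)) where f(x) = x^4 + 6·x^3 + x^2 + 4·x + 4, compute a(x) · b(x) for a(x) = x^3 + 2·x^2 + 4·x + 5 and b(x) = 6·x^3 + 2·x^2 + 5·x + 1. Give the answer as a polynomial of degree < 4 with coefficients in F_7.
a · b ≡ 3·x^3 + 6·x + 6 (mod f(x))

Multiply as integer polynomials: a · b = 6·x^6 + 14·x^5 + 33·x^4 + 49·x^3 + 32·x^2 + 29·x + 5. Reducing coefficients mod 7: a · b ≡ 6·x^6 + 5·x^4 + 4·x^2 + x + 5. Now divide by f(x) = x^4 + 6·x^3 + x^2 + 4·x + 4 in F_7[x], eliminating the leading term at each step:
  leading term 6·x^6: subtract (6·x^2)·f(x) = 6·x^6 + x^5 + 6·x^4 + 3·x^3 + 3·x^2, leaving 6·x^5 + 6·x^4 + 4·x^3 + x^2 + x + 5 (coefficients mod 7)
  leading term 6·x^5: subtract (6·x)·f(x) = 6·x^5 + x^4 + 6·x^3 + 3·x^2 + 3·x, leaving 5·x^4 + 5·x^3 + 5·x^2 + 5·x + 5 (coefficients mod 7)
  leading term 5·x^4: subtract (5)·f(x) = 5·x^4 + 2·x^3 + 5·x^2 + 6·x + 6, leaving 3·x^3 + 6·x + 6 (coefficients mod 7)
The degree is now < 4, so this is the remainder. Hence a · b ≡ 3·x^3 + 6·x + 6 in F_7[x]/(f).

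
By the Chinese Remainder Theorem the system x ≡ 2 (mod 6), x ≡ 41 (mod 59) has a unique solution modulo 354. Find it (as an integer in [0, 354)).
x ≡ 218 (mod 354); the representative in [0, 354) is 218

The moduli 6, 59 are pairwise coprime, so by the CRT there is a unique solution mod 6·59 = 354.
Solve by successive substitution. Start with x ≡ 2 (mod 6).
  Combine with x ≡ 41 (mod 59): write x = 2 + 6·t and require 2 + 6·t ≡ 41 (mod 59), i.e. 6·t ≡ 41 − 2 ≡ 39 (mod 59). Since 6^(−1) ≡ 10 (mod 59), t ≡ 10·39 ≡ 36 (mod 59). So x ≡ 2 + 6·36 = 218 (mod 354).
Unique solution in [0, 354): x = 218.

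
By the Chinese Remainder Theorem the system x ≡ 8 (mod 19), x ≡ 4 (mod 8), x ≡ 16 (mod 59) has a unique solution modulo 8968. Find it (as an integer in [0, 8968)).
x ≡ 8748 (mod 8968); the representative in [0, 8968) is 8748

The moduli 19, 8, 59 are pairwise coprime, so by the CRT there is a unique solution mod 19·8·59 = 8968.
Solve by successive substitution. Start with x ≡ 8 (mod 19).
  Combine with x ≡ 4 (mod 8): write x = 8 + 19·t and require 8 + 19·t ≡ 4 (mod 8), i.e. 19·t ≡ 4 − 8 ≡ 4 (mod 8). Since 19^(−1) ≡ 3 (mod 8) (19 ≡ 3 (mod 8)), t ≡ 3·4 ≡ 4 (mod 8). So x ≡ 8 + 19·4 = 84 (mod 152).
  Combine with x ≡ 16 (mod 59): write x = 84 + 152·t and require 84 + 152·t ≡ 16 (mod 59), i.e. 152·t ≡ 16 − 84 ≡ 50 (mod 59). Since 152^(−1) ≡ 33 (mod 59) (152 ≡ 34 (mod 59)), t ≡ 33·50 ≡ 57 (mod 59). So x ≡ 84 + 152·57 = 8748 (mod 8968).
Unique solution in [0, 8968): x = 8748.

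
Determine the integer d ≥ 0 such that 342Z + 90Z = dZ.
(342, 90) = (18); d = 18

In the PID Z, (a, b) is generated by gcd(a, b). Compute gcd(342, 90) with the extended Euclidean algorithm, tracking rows (r, s, t) with s·342 + t·90 = r:
  row A: (342, 1, 0)   [1·342 + 0·90 = 342]
  row B: (90, 0, 1)   [0·342 + 1·90 = 90]
  342 = 3·90 + 72   → row C = row A − 3·row B = (72, 1, −3)   [check: 1·342 − 3·90 = 72]
  90 = 1·72 + 18   → row D = row B − 1·row C = (18, −1, 4)   [check: −1·342 + 4·90 = 18]
  72 = 4·18 + 0   → remainder 0, stop. gcd = 18 (last nonzero row D).
So gcd(342, 90) = 18, with Bézout identity −1·342 + 4·90 = 18. Containment (⊇): the Bézout identity exhibits 18 as an element of (342, 90), giving (18) ⊆ (342, 90). Containment (⊆): since 18 | 342 and 18 | 90 (342 = 18·19, 90 = 18·5), every Z-linear combination of 342 and 90 is divisible by 18, so (342, 90) ⊆ (18). Therefore (342, 90) = (18), d = 18.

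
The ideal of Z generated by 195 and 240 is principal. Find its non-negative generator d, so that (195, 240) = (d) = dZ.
In the PID Z, (a, b) is generated by gcd(a, b). Compute gcd(240, 195) with the extended Euclidean algorithm, tracking rows (r, s, t) with s·240 + t·195 = r:
  row A: (240, 1, 0)   [1·240 + 0·195 = 240]
  row B: (195, 0, 1)   [0·240 + 1·195 = 195]
  240 = 1·195 + 45   → row C = row A − 1·row B = (45, 1, −1)   [check: 1·240 − 1·195 = 45]
  195 = 4·45 + 15   → row D = row B − 4·row C = (15, −4, 5)   [check: −4·240 + 5·195 = 15]
  45 = 3·15 + 0   → remainder 0, stop. gcd = 15 (last nonzero row D).
So gcd(195, 240) = 15, with Bézout identity −4·240 + 5·195 = 15. Containment (⊇): the Bézout identity exhibits 15 as an element of (195, 240), giving (15) ⊆ (195, 240). Containment (⊆): since 15 | 195 and 15 | 240 (195 = 15·13, 240 = 15·16), every Z-linear combination of 195 and 240 is divisible by 15, so (195, 240) ⊆ (15). Therefore (195, 240) = (15), d = 15.

Final answer: (195, 240) = (15); d = 15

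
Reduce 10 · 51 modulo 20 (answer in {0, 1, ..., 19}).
Reduce the factors first: 51 ≡ 11 (mod 20), so 10 · 51 ≡ 10 · 11 (mod 20). 10 · 11 = 110. Dividing by 20: 110 = 5·20 + 10. So (10 · 51) mod 20 = 10.

Final answer: 10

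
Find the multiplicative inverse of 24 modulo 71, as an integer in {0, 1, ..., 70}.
24^(−1) ≡ 3 (mod 71)

Apply the extended Euclidean algorithm to (71, 24), tracking rows (r, s, t) with s·71 + t·24 = r. Each division r_prev = q·r_cur + r_new produces the new row as (previous row) − q·(current row):
  row A: (71, 1, 0)   [1·71 + 0·24 = 71]
  row B: (24, 0, 1)   [0·71 + 1·24 = 24]
  71 = 2·24 + 23   → row C = row A − 2·row B = (23, 1, −2)   [check: 1·71 − 2·24 = 23]
  24 = 1·23 + 1   → row D = row B − 1·row C = (1, −1, 3)   [check: −1·71 + 3·24 = 1]
  23 = 23·1 + 0   → remainder 0, stop. gcd = 1 (last nonzero row D).
The gcd is 1, so 24 is invertible mod 71. The last nonzero row gives −1·71 + 3·24 = 1, so t = 3. So 24^(−1) ≡ 3 (mod 71). Verify: 24 · 3 = 72 ≡ 1 (mod 71). ✓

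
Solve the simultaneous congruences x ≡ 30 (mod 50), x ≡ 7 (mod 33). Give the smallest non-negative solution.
The moduli 50, 33 are pairwise coprime, so by the CRT there is a unique solution mod 50·33 = 1650.
Solve by successive substitution. Start with x ≡ 30 (mod 50).
  Combine with x ≡ 7 (mod 33): write x = 30 + 50·t and require 30 + 50·t ≡ 7 (mod 33), i.e. 50·t ≡ 7 − 30 ≡ 10 (mod 33). Since 50^(−1) ≡ 2 (mod 33) (50 ≡ 17 (mod 33)), t ≡ 2·10 ≡ 20 (mod 33). So x ≡ 30 + 50·20 = 1030 (mod 1650).
Unique solution in [0, 1650): x = 1030.

Final answer: x ≡ 1030 (mod 1650); the representative in [0, 1650) is 1030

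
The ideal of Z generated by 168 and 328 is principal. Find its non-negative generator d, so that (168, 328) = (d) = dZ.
(168, 328) = (8); d = 8

In the PID Z, (a, b) is generated by gcd(a, b). Compute gcd(328, 168) with the extended Euclidean algorithm, tracking rows (r, s, t) with s·328 + t·168 = r:
  row A: (328, 1, 0)   [1·328 + 0·168 = 328]
  row B: (168, 0, 1)   [0·328 + 1·168 = 168]
  328 = 1·168 + 160   → row C = row A − 1·row B = (160, 1, −1)   [check: 1·328 − 1·168 = 160]
  168 = 1·160 + 8   → row D = row B − 1·row C = (8, −1, 2)   [check: −1·328 + 2·168 = 8]
  160 = 20·8 + 0   → remainder 0, stop. gcd = 8 (last nonzero row D).
So gcd(168, 328) = 8, with Bézout identity −1·328 + 2·168 = 8. Containment (⊇): the Bézout identity exhibits 8 as an element of (168, 328), giving (8) ⊆ (168, 328). Containment (⊆): since 8 | 168 and 8 | 328 (168 = 8·21, 328 = 8·41), every Z-linear combination of 168 and 328 is divisible by 8, so (168, 328) ⊆ (8). Therefore (168, 328) = (8), d = 8.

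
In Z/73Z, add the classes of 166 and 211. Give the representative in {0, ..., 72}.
12

Reduce the summands first: 166 ≡ 20, 211 ≡ 65 (mod 73), so 166 + 211 ≡ 20 + 65 (mod 73). 20 + 65 = 85; 85 = 1·73 + 12, so (166 + 211) mod 73 = 12.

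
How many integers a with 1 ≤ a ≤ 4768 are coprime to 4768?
2368

The number of a ∈ {1, ..., 4768} with gcd(a, 4768) = 1 is by definition Euler's totient φ(4768). φ is multiplicative, with φ(p^e) = p^e − p^(e−1). Factorise 4768 = 2^5 · 149. Then
  φ(4768) = (2^5 − 2^4) · (149 − 1) = 16 · 148 = 2368.
So there are 2368 such integers.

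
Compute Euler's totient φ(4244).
φ(4244) = 2120

φ is multiplicative, with φ(p^e) = p^e − p^(e−1). Factorise 4244 = 2^2 · 1061. Then
  φ(4244) = (2^2 − 2^1) · (1061 − 1) = 2 · 1060 = 2120.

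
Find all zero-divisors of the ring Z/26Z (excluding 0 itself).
An element a ∈ Z/26Z (with a ≠ 0) is a zero-divisor iff gcd(a, 26) > 1 (because a is a unit precisely when gcd(a, n) = 1, and in Z/nZ every nonzero, non-unit element is a zero-divisor). Scan a = 1, ..., 25 and keep those with gcd(a, 26) > 1:
  gcd(2, 26) = 2, gcd(4, 26) = 2, gcd(6, 26) = 2, gcd(8, 26) = 2, gcd(10, 26) = 2, gcd(12, 26) = 2, gcd(13, 26) = 13, gcd(14, 26) = 2, gcd(16, 26) = 2, gcd(18, 26) = 2, gcd(20, 26) = 2, gcd(22, 26) = 2, gcd(24, 26) = 2.
All other a ∈ {1, ..., 25} have gcd(a, 26) = 1 and are units. So the nonzero zero-divisors are exactly the 13 values of a appearing in this scan.

Final answer: nonzero zero-divisors of Z/26Z = {2, 4, 6, 8, 10, 12, 13, 14, 16, 18, 20, 22, 24}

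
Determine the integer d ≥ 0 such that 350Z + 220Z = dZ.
(350, 220) = (10); d = 10

In the PID Z, (a, b) is generated by gcd(a, b). Compute gcd(350, 220) with the extended Euclidean algorithm, tracking rows (r, s, t) with s·350 + t·220 = r:
  row A: (350, 1, 0)   [1·350 + 0·220 = 350]
  row B: (220, 0, 1)   [0·350 + 1·220 = 220]
  350 = 1·220 + 130   → row C = row A − 1·row B = (130, 1, −1)   [check: 1·350 − 1·220 = 130]
  220 = 1·130 + 90   → row D = row B − 1·row C = (90, −1, 2)   [check: −1·350 + 2·220 = 90]
  130 = 1·90 + 40   → row E = row C − 1·row D = (40, 2, −3)   [check: 2·350 − 3·220 = 40]
  90 = 2·40 + 10   → row F = row D − 2·row E = (10, −5, 8)   [check: −5·350 + 8·220 = 10]
  40 = 4·10 + 0   → remainder 0, stop. gcd = 10 (last nonzero row F).
So gcd(350, 220) = 10, with Bézout identity −5·350 + 8·220 = 10. Containment (⊇): the Bézout identity exhibits 10 as an element of (350, 220), giving (10) ⊆ (350, 220). Containment (⊆): since 10 | 350 and 10 | 220 (350 = 10·35, 220 = 10·22), every Z-linear combination of 350 and 220 is divisible by 10, so (350, 220) ⊆ (10). Therefore (350, 220) = (10), d = 10.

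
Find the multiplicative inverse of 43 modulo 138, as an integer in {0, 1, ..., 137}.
43^(−1) ≡ 61 (mod 138)

Apply the extended Euclidean algorithm to (138, 43), tracking rows (r, s, t) with s·138 + t·43 = r. Each division r_prev = q·r_cur + r_new produces the new row as (previous row) − q·(current row):
  row A: (138, 1, 0)   [1·138 + 0·43 = 138]
  row B: (43, 0, 1)   [0·138 + 1·43 = 43]
  138 = 3·43 + 9   → row C = row A − 3·row B = (9, 1, −3)   [check: 1·138 − 3·43 = 9]
  43 = 4·9 + 7   → row D = row B − 4·row C = (7, −4, 13)   [check: −4·138 + 13·43 = 7]
  9 = 1·7 + 2   → row E = row C − 1·row D = (2, 5, −16)   [check: 5·138 − 16·43 = 2]
  7 = 3·2 + 1   → row F = row D − 3·row E = (1, −19, 61)   [check: −19·138 + 61·43 = 1]
  2 = 2·1 + 0   → remainder 0, stop. gcd = 1 (last nonzero row F).
The gcd is 1, so 43 is invertible mod 138. The last nonzero row gives −19·138 + 61·43 = 1, so t = 61. So 43^(−1) ≡ 61 (mod 138). Verify: 43 · 61 = 2623 ≡ 1 (mod 138). ✓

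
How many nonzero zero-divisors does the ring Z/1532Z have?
In Z/1532Z each nonzero element is either a unit (gcd with 1532 is 1) or a zero-divisor (gcd > 1). The number of units is φ(1532): factorise 1532 = 2^2 · 383, so φ(1532) = (2^2 − 2^1) · (383 − 1) = 2 · 382 = 764. The nonzero elements number 1532 − 1 = 1531. Hence the nonzero zero-divisors number 1531 − 764 = 767.

Final answer: Z/1532Z has 767 nonzero zero-divisors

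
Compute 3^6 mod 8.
1

Use repeated squaring. Binary(6) = 110. Walk through the bits of the exponent 6 left-to-right: at each bit after the leading one, square the running value, then multiply by 3 if the bit is 1 (always reducing mod 8):
  bit 1 = 1 (leading): start with 3.
  bit 2 = 1: square 3^2 = 9 ≡ 1; bit is 1, so multiply 1·3 = 3 (mod 8).
  bit 3 = 0: square 3^2 = 9 ≡ 1 (mod 8).
Final value: 3^6 ≡ 1 (mod 8).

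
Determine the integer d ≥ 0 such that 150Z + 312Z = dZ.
(150, 312) = (6); d = 6

In the PID Z, (a, b) is generated by gcd(a, b). Compute gcd(312, 150) with the extended Euclidean algorithm, tracking rows (r, s, t) with s·312 + t·150 = r:
  row A: (312, 1, 0)   [1·312 + 0·150 = 312]
  row B: (150, 0, 1)   [0·312 + 1·150 = 150]
  312 = 2·150 + 12   → row C = row A − 2·row B = (12, 1, −2)   [check: 1·312 − 2·150 = 12]
  150 = 12·12 + 6   → row D = row B − 12·row C = (6, −12, 25)   [check: −12·312 + 25·150 = 6]
  12 = 2·6 + 0   → remainder 0, stop. gcd = 6 (last nonzero row D).
So gcd(150, 312) = 6, with Bézout identity −12·312 + 25·150 = 6. Containment (⊇): the Bézout identity exhibits 6 as an element of (150, 312), giving (6) ⊆ (150, 312). Containment (⊆): since 6 | 150 and 6 | 312 (150 = 6·25, 312 = 6·52), every Z-linear combination of 150 and 312 is divisible by 6, so (150, 312) ⊆ (6). Therefore (150, 312) = (6), d = 6.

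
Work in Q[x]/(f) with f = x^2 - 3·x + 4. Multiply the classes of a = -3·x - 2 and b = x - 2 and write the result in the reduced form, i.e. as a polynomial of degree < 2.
First multiply in Q[x] without reducing: a · b = -3·x^2 + 4·x + 4. Now divide by f(x) = x^2 - 3·x + 4, eliminating the leading term at each step:
  leading term -3·x^2: subtract (-3)·f(x) = -3·x^2 + 9·x - 12, leaving 16 - 5·x
The degree is now < 2, so this is the remainder. Hence a · b ≡ 16 - 5·x in Q[x]/(f).

Final answer: a · b ≡ 16 - 5·x (mod f(x))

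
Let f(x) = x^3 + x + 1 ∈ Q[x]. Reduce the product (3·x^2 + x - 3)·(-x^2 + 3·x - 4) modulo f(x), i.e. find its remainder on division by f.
a · b ≡ -3·x^2 - 18·x + 4 (mod f(x))

First multiply in Q[x] without reducing: a · b = -3·x^4 + 8·x^3 - 6·x^2 - 13·x + 12. Now divide by f(x) = x^3 + x + 1, eliminating the leading term at each step:
  leading term -3·x^4: subtract (-3·x)·f(x) = -3·x^4 - 3·x^2 - 3·x, leaving 8·x^3 - 3·x^2 - 10·x + 12
  leading term 8·x^3: subtract (8)·f(x) = 8·x^3 + 8·x + 8, leaving -3·x^2 - 18·x + 4
The degree is now < 3, so this is the remainder. Hence a · b ≡ -3·x^2 - 18·x + 4 in Q[x]/(f).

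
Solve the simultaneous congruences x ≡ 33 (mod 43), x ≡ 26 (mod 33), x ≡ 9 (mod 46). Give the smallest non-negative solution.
The moduli 43, 33, 46 are pairwise coprime, so by the CRT there is a unique solution mod 43·33·46 = 65274.
Solve by successive substitution. Start with x ≡ 33 (mod 43).
  Combine with x ≡ 26 (mod 33): write x = 33 + 43·t and require 33 + 43·t ≡ 26 (mod 33), i.e. 43·t ≡ 26 − 33 ≡ 26 (mod 33). Since 43^(−1) ≡ 10 (mod 33) (43 ≡ 10 (mod 33)), t ≡ 10·26 ≡ 29 (mod 33). So x ≡ 33 + 43·29 = 1280 (mod 1419).
  Combine with x ≡ 9 (mod 46): write x = 1280 + 1419·t and require 1280 + 1419·t ≡ 9 (mod 46), i.e. 1419·t ≡ 9 − 1280 ≡ 17 (mod 46). Since 1419^(−1) ≡ 13 (mod 46) (1419 ≡ 39 (mod 46)), t ≡ 13·17 ≡ 37 (mod 46). So x ≡ 1280 + 1419·37 = 53783 (mod 65274).
Unique solution in [0, 65274): x = 53783.

Final answer: x ≡ 53783 (mod 65274); the representative in [0, 65274) is 53783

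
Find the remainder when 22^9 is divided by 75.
Use repeated squaring. Binary(9) = 1001. Walk through the bits of the exponent 9 left-to-right: at each bit after the leading one, square the running value, then multiply by 22 if the bit is 1 (always reducing mod 75):
  bit 1 = 1 (leading): start with 22.
  bit 2 = 0: square 22^2 = 484 ≡ 34 (mod 75).
  bit 3 = 0: square 34^2 = 1156 ≡ 31 (mod 75).
  bit 4 = 1: square 31^2 = 961 ≡ 61; bit is 1, so multiply 61·22 = 1342 ≡ 67 (mod 75).
Final value: 22^9 ≡ 67 (mod 75).

Final answer: 67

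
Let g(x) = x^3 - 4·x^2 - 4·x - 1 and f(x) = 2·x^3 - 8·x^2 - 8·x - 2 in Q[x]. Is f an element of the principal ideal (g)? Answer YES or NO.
YES

In Q[x] the ideal (g) consists of all multiples of g, so f ∈ (g) iff g | f, i.e. iff the remainder of f on division by g is 0. Divide f by g (g is monic, so eliminate the leading term of the running remainder at each step):
  leading term 2·x^3: subtract (2)·g(x) = 2·x^3 - 8·x^2 - 8·x - 2, leaving 0
The remainder is 0, so f(x) = g(x) · h(x) with h(x) = 2. Hence g | f, i.e. f ∈ (g).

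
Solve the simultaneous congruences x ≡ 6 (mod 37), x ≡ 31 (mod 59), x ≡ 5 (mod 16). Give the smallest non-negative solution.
x ≡ 9589 (mod 34928); the representative in [0, 34928) is 9589

The moduli 37, 59, 16 are pairwise coprime, so by the CRT there is a unique solution mod 37·59·16 = 34928.
Solve by successive substitution. Start with x ≡ 6 (mod 37).
  Combine with x ≡ 31 (mod 59): write x = 6 + 37·t and require 6 + 37·t ≡ 31 (mod 59), i.e. 37·t ≡ 31 − 6 ≡ 25 (mod 59). Since 37^(−1) ≡ 8 (mod 59), t ≡ 8·25 ≡ 23 (mod 59). So x ≡ 6 + 37·23 = 857 (mod 2183).
  Combine with x ≡ 5 (mod 16): write x = 857 + 2183·t and require 857 + 2183·t ≡ 5 (mod 16), i.e. 2183·t ≡ 5 − 857 ≡ 12 (mod 16). Since 2183^(−1) ≡ 7 (mod 16) (2183 ≡ 7 (mod 16)), t ≡ 7·12 ≡ 4 (mod 16). So x ≡ 857 + 2183·4 = 9589 (mod 34928).
Unique solution in [0, 34928): x = 9589.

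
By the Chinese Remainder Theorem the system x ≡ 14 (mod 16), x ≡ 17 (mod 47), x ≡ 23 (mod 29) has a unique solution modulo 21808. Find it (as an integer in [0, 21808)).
The moduli 16, 47, 29 are pairwise coprime, so by the CRT there is a unique solution mod 16·47·29 = 21808.
Solve by successive substitution. Start with x ≡ 14 (mod 16).
  Combine with x ≡ 17 (mod 47): write x = 14 + 16·t and require 14 + 16·t ≡ 17 (mod 47), i.e. 16·t ≡ 17 − 14 ≡ 3 (mod 47). Since 16^(−1) ≡ 3 (mod 47), t ≡ 3·3 ≡ 9 (mod 47). So x ≡ 14 + 16·9 = 158 (mod 752).
  Combine with x ≡ 23 (mod 29): write x = 158 + 752·t and require 158 + 752·t ≡ 23 (mod 29), i.e. 752·t ≡ 23 − 158 ≡ 10 (mod 29). Since 752^(−1) ≡ 14 (mod 29) (752 ≡ 27 (mod 29)), t ≡ 14·10 ≡ 24 (mod 29). So x ≡ 158 + 752·24 = 18206 (mod 21808).
Unique solution in [0, 21808): x = 18206.

Final answer: x ≡ 18206 (mod 21808); the representative in [0, 21808) is 18206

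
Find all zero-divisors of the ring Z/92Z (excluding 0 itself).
nonzero zero-divisors of Z/92Z = {2, 4, 6, 8, 10, 12, 14, 16, 18, 20, 22, 23, 24, 26, 28, 30, 32, 34, 36, 38, 40, 42, 44, 46, 48, 50, 52, 54, 56, 58, 60, 62, 64, 66, 68, 69, 70, 72, 74, 76, 78, 80, 82, 84, 86, 88, 90}

An element a ∈ Z/92Z (with a ≠ 0) is a zero-divisor iff gcd(a, 92) > 1 (because a is a unit precisely when gcd(a, n) = 1, and in Z/nZ every nonzero, non-unit element is a zero-divisor). Scan a = 1, ..., 91 and keep those with gcd(a, 92) > 1:
  gcd(2, 92) = 2, gcd(4, 92) = 4, gcd(6, 92) = 2, gcd(8, 92) = 4, gcd(10, 92) = 2, gcd(12, 92) = 4, gcd(14, 92) = 2, gcd(16, 92) = 4, gcd(18, 92) = 2, gcd(20, 92) = 4, gcd(22, 92) = 2, gcd(23, 92) = 23, gcd(24, 92) = 4, gcd(26, 92) = 2, gcd(28, 92) = 4, gcd(30, 92) = 2, gcd(32, 92) = 4, gcd(34, 92) = 2, gcd(36, 92) = 4, gcd(38, 92) = 2, gcd(40, 92) = 4, gcd(42, 92) = 2, gcd(44, 92) = 4, gcd(46, 92) = 46, gcd(48, 92) = 4, gcd(50, 92) = 2, gcd(52, 92) = 4, gcd(54, 92) = 2, gcd(56, 92) = 4, gcd(58, 92) = 2, gcd(60, 92) = 4, gcd(62, 92) = 2, gcd(64, 92) = 4, gcd(66, 92) = 2, gcd(68, 92) = 4, gcd(69, 92) = 23, gcd(70, 92) = 2, gcd(72, 92) = 4, gcd(74, 92) = 2, gcd(76, 92) = 4, gcd(78, 92) = 2, gcd(80, 92) = 4, gcd(82, 92) = 2, gcd(84, 92) = 4, gcd(86, 92) = 2, gcd(88, 92) = 4, gcd(90, 92) = 2.
All other a ∈ {1, ..., 91} have gcd(a, 92) = 1 and are units. So the nonzero zero-divisors are exactly the 47 values of a appearing in this scan.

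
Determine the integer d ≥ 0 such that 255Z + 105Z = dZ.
In the PID Z, (a, b) is generated by gcd(a, b). Compute gcd(255, 105) with the extended Euclidean algorithm, tracking rows (r, s, t) with s·255 + t·105 = r:
  row A: (255, 1, 0)   [1·255 + 0·105 = 255]
  row B: (105, 0, 1)   [0·255 + 1·105 = 105]
  255 = 2·105 + 45   → row C = row A − 2·row B = (45, 1, −2)   [check: 1·255 − 2·105 = 45]
  105 = 2·45 + 15   → row D = row B − 2·row C = (15, −2, 5)   [check: −2·255 + 5·105 = 15]
  45 = 3·15 + 0   → remainder 0, stop. gcd = 15 (last nonzero row D).
So gcd(255, 105) = 15, with Bézout identity −2·255 + 5·105 = 15. Containment (⊇): the Bézout identity exhibits 15 as an element of (255, 105), giving (15) ⊆ (255, 105). Containment (⊆): since 15 | 255 and 15 | 105 (255 = 15·17, 105 = 15·7), every Z-linear combination of 255 and 105 is divisible by 15, so (255, 105) ⊆ (15). Therefore (255, 105) = (15), d = 15.

Final answer: (255, 105) = (15); d = 15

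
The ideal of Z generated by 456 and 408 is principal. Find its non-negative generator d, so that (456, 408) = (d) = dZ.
(456, 408) = (24); d = 24

In the PID Z, (a, b) is generated by gcd(a, b). Compute gcd(456, 408) with the extended Euclidean algorithm, tracking rows (r, s, t) with s·456 + t·408 = r:
  row A: (456, 1, 0)   [1·456 + 0·408 = 456]
  row B: (408, 0, 1)   [0·456 + 1·408 = 408]
  456 = 1·408 + 48   → row C = row A − 1·row B = (48, 1, −1)   [check: 1·456 − 1·408 = 48]
  408 = 8·48 + 24   → row D = row B − 8·row C = (24, −8, 9)   [check: −8·456 + 9·408 = 24]
  48 = 2·24 + 0   → remainder 0, stop. gcd = 24 (last nonzero row D).
So gcd(456, 408) = 24, with Bézout identity −8·456 + 9·408 = 24. Containment (⊇): the Bézout identity exhibits 24 as an element of (456, 408), giving (24) ⊆ (456, 408). Containment (⊆): since 24 | 456 and 24 | 408 (456 = 24·19, 408 = 24·17), every Z-linear combination of 456 and 408 is divisible by 24, so (456, 408) ⊆ (24). Therefore (456, 408) = (24), d = 24.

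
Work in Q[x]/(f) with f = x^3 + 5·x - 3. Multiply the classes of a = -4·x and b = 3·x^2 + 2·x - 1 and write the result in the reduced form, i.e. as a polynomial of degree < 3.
a · b ≡ -8·x^2 + 64·x - 36 (mod f(x))

First multiply in Q[x] without reducing: a · b = -12·x^3 - 8·x^2 + 4·x. Now divide by f(x) = x^3 + 5·x - 3, eliminating the leading term at each step:
  leading term -12·x^3: subtract (-12)·f(x) = -12·x^3 - 60·x + 36, leaving -8·x^2 + 64·x - 36
The degree is now < 3, so this is the remainder. Hence a · b ≡ -8·x^2 + 64·x - 36 in Q[x]/(f).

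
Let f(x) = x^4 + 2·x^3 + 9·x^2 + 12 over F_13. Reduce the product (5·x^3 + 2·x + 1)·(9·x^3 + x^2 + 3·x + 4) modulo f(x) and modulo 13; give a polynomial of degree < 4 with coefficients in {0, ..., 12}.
a · b ≡ 4·x^3 + 11·x^2 + 4·x + 10 (mod f(x))

Multiply as integer polynomials: a · b = 45·x^6 + 5·x^5 + 33·x^4 + 31·x^3 + 7·x^2 + 11·x + 4. Reducing coefficients mod 13: a · b ≡ 6·x^6 + 5·x^5 + 7·x^4 + 5·x^3 + 7·x^2 + 11·x + 4. Now divide by f(x) = x^4 + 2·x^3 + 9·x^2 + 12 in F_13[x], eliminating the leading term at each step:
  leading term 6·x^6: subtract (6·x^2)·f(x) = 6·x^6 + 12·x^5 + 2·x^4 + 7·x^2, leaving 6·x^5 + 5·x^4 + 5·x^3 + 11·x + 4 (coefficients mod 13)
  leading term 6·x^5: subtract (6·x)·f(x) = 6·x^5 + 12·x^4 + 2·x^3 + 7·x, leaving 6·x^4 + 3·x^3 + 4·x + 4 (coefficients mod 13)
  leading term 6·x^4: subtract (6)·f(x) = 6·x^4 + 12·x^3 + 2·x^2 + 7, leaving 4·x^3 + 11·x^2 + 4·x + 10 (coefficients mod 13)
The degree is now < 4, so this is the remainder. Hence a · b ≡ 4·x^3 + 11·x^2 + 4·x + 10 in F_13[x]/(f).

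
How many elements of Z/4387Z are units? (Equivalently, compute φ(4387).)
An element a ∈ Z/4387Z is a unit iff gcd(a, 4387) = 1, so the number of units is φ(4387). φ is multiplicative, with φ(p^e) = p^e − p^(e−1). Factorise 4387 = 41 · 107. Then
  φ(4387) = (41 − 1) · (107 − 1) = 40 · 106 = 4240.

Final answer: Z/4387Z has φ(4387) = 4240 units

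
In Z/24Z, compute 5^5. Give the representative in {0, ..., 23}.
Use repeated squaring. Binary(5) = 101. Walk through the bits of the exponent 5 left-to-right: at each bit after the leading one, square the running value, then multiply by 5 if the bit is 1 (always reducing mod 24):
  bit 1 = 1 (leading): start with 5.
  bit 2 = 0: square 5^2 = 25 ≡ 1 (mod 24).
  bit 3 = 1: square 1^2 = 1; bit is 1, so multiply 1·5 = 5 (mod 24).
Final value: 5^5 ≡ 5 (mod 24).

Final answer: 5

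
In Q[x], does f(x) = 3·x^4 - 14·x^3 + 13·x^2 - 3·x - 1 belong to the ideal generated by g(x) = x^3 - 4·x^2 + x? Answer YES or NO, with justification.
In Q[x] the ideal (g) consists of all multiples of g, so f ∈ (g) iff g | f, i.e. iff the remainder of f on division by g is 0. Divide f by g (g is monic, so eliminate the leading term of the running remainder at each step):
  leading term 3·x^4: subtract (3·x)·g(x) = 3·x^4 - 12·x^3 + 3·x^2, leaving -2·x^3 + 10·x^2 - 3·x - 1
  leading term -2·x^3: subtract (-2)·g(x) = -2·x^3 + 8·x^2 - 2·x, leaving 2·x^2 - x - 1
The remainder r(x) = 2·x^2 - x - 1 ≠ 0 (and deg r < deg g), so g ∤ f, i.e. f ∉ (g).

Final answer: NO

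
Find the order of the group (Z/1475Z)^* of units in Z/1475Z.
(Z/1475Z)^* consists of the classes a with gcd(a, 1475) = 1, so its order is φ(1475). φ is multiplicative, with φ(p^e) = p^e − p^(e−1). Factorise 1475 = 5^2 · 59. Then
  φ(1475) = (5^2 − 5^1) · (59 − 1) = 20 · 58 = 1160.
Thus |(Z/1475Z)^*| = 1160.

Final answer: |(Z/1475Z)^*| = 1160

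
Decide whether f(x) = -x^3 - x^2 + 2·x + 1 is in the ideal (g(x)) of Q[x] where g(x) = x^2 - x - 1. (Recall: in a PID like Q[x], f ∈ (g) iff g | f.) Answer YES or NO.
In Q[x] the ideal (g) consists of all multiples of g, so f ∈ (g) iff g | f, i.e. iff the remainder of f on division by g is 0. Divide f by g (g is monic, so eliminate the leading term of the running remainder at each step):
  leading term -x^3: subtract (-x)·g(x) = -x^3 + x^2 + x, leaving -2·x^2 + x + 1
  leading term -2·x^2: subtract (-2)·g(x) = -2·x^2 + 2·x + 2, leaving -x - 1
The remainder r(x) = -x - 1 ≠ 0 (and deg r < deg g), so g ∤ f, i.e. f ∉ (g).

Final answer: NO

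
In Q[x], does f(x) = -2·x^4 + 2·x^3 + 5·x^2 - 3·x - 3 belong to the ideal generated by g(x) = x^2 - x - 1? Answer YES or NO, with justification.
YES

In Q[x] the ideal (g) consists of all multiples of g, so f ∈ (g) iff g | f, i.e. iff the remainder of f on division by g is 0. Divide f by g (g is monic, so eliminate the leading term of the running remainder at each step):
  leading term -2·x^4: subtract (-2·x^2)·g(x) = -2·x^4 + 2·x^3 + 2·x^2, leaving 3·x^2 - 3·x - 3
  leading term 3·x^2: subtract (3)·g(x) = 3·x^2 - 3·x - 3, leaving 0
The remainder is 0, so f(x) = g(x) · h(x) with h(x) = 3 - 2·x^2. Hence g | f, i.e. f ∈ (g).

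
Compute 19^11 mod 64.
Use repeated squaring. Binary(11) = 1011. Walk through the bits of the exponent 11 left-to-right: at each bit after the leading one, square the running value, then multiply by 19 if the bit is 1 (always reducing mod 64):
  bit 1 = 1 (leading): start with 19.
  bit 2 = 0: square 19^2 = 361 ≡ 41 (mod 64).
  bit 3 = 1: square 41^2 = 1681 ≡ 17; bit is 1, so multiply 17·19 = 323 ≡ 3 (mod 64).
  bit 4 = 1: square 3^2 = 9; bit is 1, so multiply 9·19 = 171 ≡ 43 (mod 64).
Final value: 19^11 ≡ 43 (mod 64).

Final answer: 43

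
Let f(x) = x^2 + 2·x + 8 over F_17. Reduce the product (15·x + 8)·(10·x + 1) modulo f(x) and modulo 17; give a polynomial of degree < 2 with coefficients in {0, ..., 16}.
a · b ≡ 16·x + 15 (mod f(x))

Multiply as integer polynomials: a · b = 150·x^2 + 95·x + 8. Reducing coefficients mod 17: a · b ≡ 14·x^2 + 10·x + 8. Now divide by f(x) = x^2 + 2·x + 8 in F_17[x], eliminating the leading term at each step:
  leading term 14·x^2: subtract (14)·f(x) = 14·x^2 + 11·x + 10, leaving 16·x + 15 (coefficients mod 17)
The degree is now < 2, so this is the remainder. Hence a · b ≡ 16·x + 15 in F_17[x]/(f).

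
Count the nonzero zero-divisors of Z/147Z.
In Z/147Z each nonzero element is either a unit (gcd with 147 is 1) or a zero-divisor (gcd > 1). The number of units is φ(147): factorise 147 = 3 · 7^2, so φ(147) = (3 − 1) · (7^2 − 7^1) = 2 · 42 = 84. The nonzero elements number 147 − 1 = 146. Hence the nonzero zero-divisors number 146 − 84 = 62.

Final answer: Z/147Z has 62 nonzero zero-divisors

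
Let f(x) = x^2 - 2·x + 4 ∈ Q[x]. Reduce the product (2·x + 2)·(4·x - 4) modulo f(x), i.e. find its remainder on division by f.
a · b ≡ 16·x - 40 (mod f(x))

First multiply in Q[x] without reducing: a · b = 8·x^2 - 8. Now divide by f(x) = x^2 - 2·x + 4, eliminating the leading term at each step:
  leading term 8·x^2: subtract (8)·f(x) = 8·x^2 - 16·x + 32, leaving 16·x - 40
The degree is now < 2, so this is the remainder. Hence a · b ≡ 16·x - 40 in Q[x]/(f).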